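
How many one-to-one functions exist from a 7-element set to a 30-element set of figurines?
P(30,7) = 30!/(30-7)! = 10260432000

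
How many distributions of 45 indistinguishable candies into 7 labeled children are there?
C(45+7-1, 7-1) = C(51, 6) = 18009460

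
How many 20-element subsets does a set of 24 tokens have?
C(24,20) = 24!/(20!×4!) = 10626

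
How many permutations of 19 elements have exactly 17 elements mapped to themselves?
Choose the 17 fixed points C(19,17) = 171, derange the rest: !2 = Σ_{j=0}^{2} (-1)^j·2!/j! = 2 - 2 + 1 = 1. Product = 171 × 1 = 171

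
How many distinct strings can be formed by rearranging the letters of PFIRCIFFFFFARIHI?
16! / (1! × 4! × 6! × 1! × 2! × 1! × 1!) = 605404800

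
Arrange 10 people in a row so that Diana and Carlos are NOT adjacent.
Total - adjacent = 10! - (10-1)!×2 = 3628800 - 725760 = 2903040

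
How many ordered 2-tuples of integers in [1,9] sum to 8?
Coefficient of x^8 in (x + x² + ... + x^9)^2. By inclusion-exclusion on dice exceeding 9: Σ_j (-1)^j C(2,j)·C(8-1-9j, 1) = C(2,0)·C(7,1) = 1·7 = 7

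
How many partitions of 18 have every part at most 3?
Let r_j(i) = number of partitions of i into parts ≤ j, for i = 0..18. r_1(i) = 1 for all i; r_j(i) = r_{j-1}(i) + r_j(i-j). Rows j = 2..3: ≤2: 1 1 2 2 3 3 4 4 5 5 6 6 7 7 8 8 9 9 10; ≤3: 1 1 2 3 4 5 7 8 10 12 14 16 19 21 24 27 30 33 37. r_3(18) = 37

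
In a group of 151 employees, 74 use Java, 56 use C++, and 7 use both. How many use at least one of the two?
|A∪B| = |A| + |B| - |A∩B| = 74 + 56 - 7 = 123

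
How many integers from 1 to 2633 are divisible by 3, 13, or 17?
⌊2633/3⌋+⌊2633/13⌋+⌊2633/17⌋ - ⌊2633/39⌋-⌊2633/51⌋-⌊2633/221⌋ + ⌊2633/663⌋ = 877+202+154 - 67-51-11 + 3 = 1107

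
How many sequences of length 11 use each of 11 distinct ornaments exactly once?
11! = 39916800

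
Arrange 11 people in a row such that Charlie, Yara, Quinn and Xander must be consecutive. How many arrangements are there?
Treat the 4 as one block: (11-4+1)! × 4! = 40320 × 24 = 967680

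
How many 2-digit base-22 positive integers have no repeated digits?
First digit: 21 choices (nonzero). Then descending: 21 × 21 = 441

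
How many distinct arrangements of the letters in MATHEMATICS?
11! / (2! × 2! × 2! × 1! × 1! × 1! × 1! × 1!) = 4989600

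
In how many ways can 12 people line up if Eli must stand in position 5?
Fix one position: (12-1)! = 39916800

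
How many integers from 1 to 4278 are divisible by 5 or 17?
⌊4278/5⌋ + ⌊4278/17⌋ - ⌊4278/85⌋ = 855 + 251 - 50 = 1056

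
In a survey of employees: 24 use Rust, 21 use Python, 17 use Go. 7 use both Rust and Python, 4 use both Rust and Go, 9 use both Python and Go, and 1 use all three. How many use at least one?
|A∪B∪C| = 24+21+17-7-4-9+1 = 43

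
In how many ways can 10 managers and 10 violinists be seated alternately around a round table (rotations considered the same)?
Fix one of the managers: (10-1)! ways for the remaining managers, × 10! ways for the violinists = 362880 × 3628800 = 1316818944000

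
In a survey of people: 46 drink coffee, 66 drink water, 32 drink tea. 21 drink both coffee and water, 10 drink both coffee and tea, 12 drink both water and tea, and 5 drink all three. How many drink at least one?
|A∪B∪C| = 46+66+32-21-10-12+5 = 106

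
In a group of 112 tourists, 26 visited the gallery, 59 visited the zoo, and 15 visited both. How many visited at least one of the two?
|A∪B| = |A| + |B| - |A∩B| = 26 + 59 - 15 = 70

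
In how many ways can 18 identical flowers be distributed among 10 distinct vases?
C(18+10-1, 10-1) = C(27, 9) = 4686825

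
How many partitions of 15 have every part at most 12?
Let r_j(i) = number of partitions of i into parts ≤ j, for i = 0..15. r_1(i) = 1 for all i; r_j(i) = r_{j-1}(i) + r_j(i-j). Rows j = 2..12: ≤2: 1 1 2 2 3 3 4 4 5 5 6 6 7 7 8 8; ≤3: 1 1 2 3 4 5 7 8 10 12 14 16 19 21 24 27; ≤4: 1 1 2 3 5 6 9 11 15 18 23 27 34 39 47 54; ≤5: 1 1 2 3 5 7 10 13 18 23 30 37 47 57 70 84; ≤6: 1 1 2 3 5 7 11 14 20 26 35 44 58 71 90 110; ≤7: 1 1 2 3 5 7 11 15 21 28 38 49 65 82 105 131; ≤8: 1 1 2 3 5 7 11 15 22 29 40 52 70 89 116 146; ≤9: 1 1 2 3 5 7 11 15 22 30 41 54 73 94 123 157; ≤10: 1 1 2 3 5 7 11 15 22 30 42 55 75 97 128 164; ≤11: 1 1 2 3 5 7 11 15 22 30 42 56 76 99 131 169; ≤12: 1 1 2 3 5 7 11 15 22 30 42 56 77 100 133 172. r_12(15) = 172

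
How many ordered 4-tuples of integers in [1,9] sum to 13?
Coefficient of x^13 in (x + x² + ... + x^9)^4. By inclusion-exclusion on dice exceeding 9: Σ_j (-1)^j C(4,j)·C(13-1-9j, 3) = C(4,0)·C(12,3) - C(4,1)·C(3,3) = 1·220 - 4·1 = 216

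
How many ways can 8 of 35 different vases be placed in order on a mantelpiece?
P(35,8) = 35!/(35-8)! = 948964262400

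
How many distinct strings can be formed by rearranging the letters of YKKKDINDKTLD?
12! / (1! × 1! × 1! × 3! × 1! × 1! × 4!) = 3326400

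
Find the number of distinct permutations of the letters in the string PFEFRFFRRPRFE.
13! / (4! × 2! × 5! × 2!) = 540540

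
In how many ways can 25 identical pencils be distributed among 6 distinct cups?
C(25+6-1, 6-1) = C(30, 5) = 142506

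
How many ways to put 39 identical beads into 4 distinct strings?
C(39+4-1, 4-1) = C(42, 3) = 11480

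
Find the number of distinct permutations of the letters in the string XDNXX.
5! / (1! × 3! × 1!) = 20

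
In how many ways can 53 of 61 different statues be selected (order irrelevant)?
C(61,53) = 61!/(53!×8!) = 2944827765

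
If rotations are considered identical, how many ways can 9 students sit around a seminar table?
Circular: fix one position, arrange the rest. (9-1)! = 40320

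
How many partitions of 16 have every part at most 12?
Let r_j(i) = number of partitions of i into parts ≤ j, for i = 0..16. r_1(i) = 1 for all i; r_j(i) = r_{j-1}(i) + r_j(i-j). Rows j = 2..12: ≤2: 1 1 2 2 3 3 4 4 5 5 6 6 7 7 8 8 9; ≤3: 1 1 2 3 4 5 7 8 10 12 14 16 19 21 24 27 30; ≤4: 1 1 2 3 5 6 9 11 15 18 23 27 34 39 47 54 64; ≤5: 1 1 2 3 5 7 10 13 18 23 30 37 47 57 70 84 101; ≤6: 1 1 2 3 5 7 11 14 20 26 35 44 58 71 90 110 136; ≤7: 1 1 2 3 5 7 11 15 21 28 38 49 65 82 105 131 164; ≤8: 1 1 2 3 5 7 11 15 22 29 40 52 70 89 116 146 186; ≤9: 1 1 2 3 5 7 11 15 22 30 41 54 73 94 123 157 201; ≤10: 1 1 2 3 5 7 11 15 22 30 42 55 75 97 128 164 212; ≤11: 1 1 2 3 5 7 11 15 22 30 42 56 76 99 131 169 219; ≤12: 1 1 2 3 5 7 11 15 22 30 42 56 77 100 133 172 224. r_12(16) = 224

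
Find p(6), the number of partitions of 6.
Pentagonal recurrence p(n) = p(n-1) + p(n-2) - p(n-5) - p(n-7) + p(n-12) + p(n-15) - ... gives p(0..5) = 1, 1, 2, 3, 5, 7. p(6) = p(5) + p(4) - p(1) = 7 + 5 - 1 = 11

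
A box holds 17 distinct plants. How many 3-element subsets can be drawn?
C(17,3) = 17!/(3!×14!) = 680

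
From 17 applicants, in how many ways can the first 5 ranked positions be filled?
P(17,5) = 17!/(17-5)! = 742560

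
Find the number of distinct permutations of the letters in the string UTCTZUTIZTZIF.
13! / (2! × 4! × 2! × 3! × 1! × 1!) = 10810800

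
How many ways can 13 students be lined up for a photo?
13! = 6227020800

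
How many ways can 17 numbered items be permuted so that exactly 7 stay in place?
Choose the 7 fixed points C(17,7) = 19448, derange the rest: !10 = Σ_{j=0}^{10} (-1)^j·10!/j! = 3628800 - 3628800 + 1814400 - 604800 + 151200 - 30240 + 5040 - 720 + 90 - 10 + 1 = 1334961. Product = 19448 × 1334961 = 25962321528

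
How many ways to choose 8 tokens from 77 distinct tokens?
C(77,8) = 77!/(8!×69!) = 21042072975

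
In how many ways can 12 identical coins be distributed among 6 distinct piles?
C(12+6-1, 6-1) = C(17, 5) = 6188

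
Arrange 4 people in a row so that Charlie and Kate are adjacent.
Treat as block: (4-1)! × 2! = 6 × 2 = 12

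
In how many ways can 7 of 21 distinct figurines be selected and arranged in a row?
P(21,7) = 21!/(21-7)! = 586051200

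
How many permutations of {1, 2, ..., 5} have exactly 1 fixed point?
Choose the 1 fixed point C(5,1) = 5, derange the rest: !4 = Σ_{j=0}^{4} (-1)^j·4!/j! = 24 - 24 + 12 - 4 + 1 = 9. Product = 5 × 9 = 45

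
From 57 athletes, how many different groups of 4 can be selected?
C(57,4) = 57!/(4!×53!) = 395010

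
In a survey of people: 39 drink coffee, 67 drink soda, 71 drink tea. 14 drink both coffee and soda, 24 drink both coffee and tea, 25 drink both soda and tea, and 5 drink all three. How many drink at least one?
|A∪B∪C| = 39+67+71-14-24-25+5 = 119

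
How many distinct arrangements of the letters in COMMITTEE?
9! / (1! × 1! × 2! × 1! × 2! × 2!) = 45360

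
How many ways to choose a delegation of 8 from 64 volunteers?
C(64,8) = 64!/(8!×56!) = 4426165368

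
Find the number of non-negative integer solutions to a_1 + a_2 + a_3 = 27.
C(27+3-1, 3-1) = C(29, 2) = 406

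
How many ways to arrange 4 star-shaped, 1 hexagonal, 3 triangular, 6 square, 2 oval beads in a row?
16! / (4! × 1! × 3! × 6! × 2!) = 100900800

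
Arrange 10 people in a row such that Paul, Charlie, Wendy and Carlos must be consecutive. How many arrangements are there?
Treat the 4 as one block: (10-4+1)! × 4! = 5040 × 24 = 120960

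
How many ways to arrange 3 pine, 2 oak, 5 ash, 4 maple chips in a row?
14! / (3! × 2! × 5! × 4!) = 2522520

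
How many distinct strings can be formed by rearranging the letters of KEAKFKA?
7! / (1! × 3! × 2! × 1!) = 420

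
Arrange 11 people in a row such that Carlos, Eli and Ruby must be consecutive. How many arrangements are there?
Treat the 3 as one block: (11-3+1)! × 3! = 362880 × 6 = 2177280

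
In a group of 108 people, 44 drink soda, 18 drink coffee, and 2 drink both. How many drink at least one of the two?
|A∪B| = |A| + |B| - |A∩B| = 44 + 18 - 2 = 60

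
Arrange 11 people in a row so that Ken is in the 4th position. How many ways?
Fix one position: (11-1)! = 3628800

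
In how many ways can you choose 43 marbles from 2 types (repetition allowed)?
C(43+2-1, 2-1) = C(44, 1) = 44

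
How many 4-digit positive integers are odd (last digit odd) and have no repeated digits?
Last∈{1,3,5,7,9}. Last=0: 0. Last nonzero: 5×8×P(8,2) = 2240. Total = 2240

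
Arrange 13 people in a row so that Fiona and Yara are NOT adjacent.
Total - adjacent = 13! - (13-1)!×2 = 6227020800 - 958003200 = 5269017600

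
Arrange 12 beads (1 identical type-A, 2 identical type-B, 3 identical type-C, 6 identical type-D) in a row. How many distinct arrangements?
12! / (1! × 2! × 3! × 6!) = 55440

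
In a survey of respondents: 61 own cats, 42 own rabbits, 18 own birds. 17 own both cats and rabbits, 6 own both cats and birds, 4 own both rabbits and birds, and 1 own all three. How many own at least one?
|A∪B∪C| = 61+42+18-17-6-4+1 = 95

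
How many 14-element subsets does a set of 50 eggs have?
C(50,14) = 50!/(14!×36!) = 937845656300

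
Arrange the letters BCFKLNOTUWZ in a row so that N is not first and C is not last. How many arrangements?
By inclusion-exclusion: 11! - 2×(11-1)! + (11-2)! = 39916800 - 7257600 + 362880 = 33022080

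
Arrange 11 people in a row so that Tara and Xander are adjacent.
Treat as block: (11-1)! × 2! = 3628800 × 2 = 7257600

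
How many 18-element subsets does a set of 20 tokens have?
C(20,18) = 20!/(18!×2!) = 190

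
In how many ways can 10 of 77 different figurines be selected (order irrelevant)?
C(77,10) = 77!/(10!×67!) = 1096993404430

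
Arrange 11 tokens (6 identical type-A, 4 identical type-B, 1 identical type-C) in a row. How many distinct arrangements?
11! / (6! × 4! × 1!) = 2310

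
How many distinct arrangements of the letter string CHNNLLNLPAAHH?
13! / (1! × 3! × 3! × 3! × 2! × 1!) = 14414400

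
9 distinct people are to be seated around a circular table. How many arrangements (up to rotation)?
Circular: fix one position, arrange the rest. (9-1)! = 40320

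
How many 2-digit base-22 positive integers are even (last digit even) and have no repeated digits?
Last∈{0,2,4,6,8,10,12,14,16,18,20}. Last=0: 21. Last nonzero: 10×20×P(20,0) = 200. Total = 221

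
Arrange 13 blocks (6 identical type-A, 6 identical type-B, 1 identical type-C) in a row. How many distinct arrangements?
13! / (6! × 6! × 1!) = 12012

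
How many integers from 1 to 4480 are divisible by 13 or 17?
⌊4480/13⌋ + ⌊4480/17⌋ - ⌊4480/221⌋ = 344 + 263 - 20 = 587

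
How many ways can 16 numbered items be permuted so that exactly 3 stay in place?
Choose the 3 fixed points C(16,3) = 560, derange the rest: !13 = Σ_{j=0}^{13} (-1)^j·13!/j! = 6227020800 - 6227020800 + 3113510400 - 1037836800 + 259459200 - 51891840 + 8648640 - 1235520 + 154440 - 17160 + 1716 - 156 + 13 - 1 = 2290792932. Product = 560 × 2290792932 = 1282844041920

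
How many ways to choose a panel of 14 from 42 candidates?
C(42,14) = 42!/(14!×28!) = 52860229080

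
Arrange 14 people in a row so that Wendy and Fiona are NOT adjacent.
Total - adjacent = 14! - (14-1)!×2 = 87178291200 - 12454041600 = 74724249600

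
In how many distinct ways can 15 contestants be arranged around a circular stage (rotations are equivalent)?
Circular: fix one position, arrange the rest. (15-1)! = 87178291200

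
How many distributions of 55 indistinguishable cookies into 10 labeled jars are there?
C(55+10-1, 10-1) = C(64, 9) = 27540584512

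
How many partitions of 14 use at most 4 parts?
By conjugation, equals partitions of 14 into parts ≤ 4. Let r_j(i) = number of partitions of i into parts ≤ j, for i = 0..14. r_1(i) = 1 for all i; r_j(i) = r_{j-1}(i) + r_j(i-j). Rows j = 2..4: ≤2: 1 1 2 2 3 3 4 4 5 5 6 6 7 7 8; ≤3: 1 1 2 3 4 5 7 8 10 12 14 16 19 21 24; ≤4: 1 1 2 3 5 6 9 11 15 18 23 27 34 39 47. r_4(14) = 47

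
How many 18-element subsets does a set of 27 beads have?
C(27,18) = 27!/(18!×9!) = 4686825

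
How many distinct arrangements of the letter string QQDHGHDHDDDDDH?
14! / (1! × 4! × 2! × 7!) = 360360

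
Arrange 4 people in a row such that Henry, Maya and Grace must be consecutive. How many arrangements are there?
Treat the 3 as one block: (4-3+1)! × 3! = 2 × 6 = 12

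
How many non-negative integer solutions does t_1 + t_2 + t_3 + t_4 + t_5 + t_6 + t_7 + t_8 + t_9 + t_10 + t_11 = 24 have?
C(24+11-1, 11-1) = C(34, 10) = 131128140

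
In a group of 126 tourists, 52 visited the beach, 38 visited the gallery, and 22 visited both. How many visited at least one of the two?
|A∪B| = |A| + |B| - |A∩B| = 52 + 38 - 22 = 68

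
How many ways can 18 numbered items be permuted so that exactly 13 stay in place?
Choose the 13 fixed points C(18,13) = 8568, derange the rest: !5 = Σ_{j=0}^{5} (-1)^j·5!/j! = 120 - 120 + 60 - 20 + 5 - 1 = 44. Product = 8568 × 44 = 376992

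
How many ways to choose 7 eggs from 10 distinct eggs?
C(10,7) = 10!/(7!×3!) = 120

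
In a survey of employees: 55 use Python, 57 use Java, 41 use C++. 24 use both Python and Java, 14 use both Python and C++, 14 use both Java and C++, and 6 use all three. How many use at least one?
|A∪B∪C| = 55+57+41-24-14-14+6 = 107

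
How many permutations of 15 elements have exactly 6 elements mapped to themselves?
Choose the 6 fixed points C(15,6) = 5005, derange the rest: !9 = Σ_{j=0}^{9} (-1)^j·9!/j! = 362880 - 362880 + 181440 - 60480 + 15120 - 3024 + 504 - 72 + 9 - 1 = 133496. Product = 5005 × 133496 = 668147480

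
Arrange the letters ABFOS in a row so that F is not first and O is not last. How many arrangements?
By inclusion-exclusion: 5! - 2×(5-1)! + (5-2)! = 120 - 48 + 6 = 78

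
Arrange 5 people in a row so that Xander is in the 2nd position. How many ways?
Fix one position: (5-1)! = 24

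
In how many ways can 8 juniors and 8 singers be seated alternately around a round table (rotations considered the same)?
Fix one of the juniors: (8-1)! ways for the remaining juniors, × 8! ways for the singers = 5040 × 40320 = 203212800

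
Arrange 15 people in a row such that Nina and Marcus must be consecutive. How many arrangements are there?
Treat the 2 as one block: (15-2+1)! × 2! = 87178291200 × 2 = 174356582400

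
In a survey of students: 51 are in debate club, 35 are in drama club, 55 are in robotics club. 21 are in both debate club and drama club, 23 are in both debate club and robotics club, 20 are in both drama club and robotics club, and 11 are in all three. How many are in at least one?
|A∪B∪C| = 51+35+55-21-23-20+11 = 88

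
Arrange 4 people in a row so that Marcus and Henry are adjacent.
Treat as block: (4-1)! × 2! = 6 × 2 = 12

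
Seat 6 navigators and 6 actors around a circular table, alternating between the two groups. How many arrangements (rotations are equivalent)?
Fix one of the navigators: (6-1)! ways for the remaining navigators, × 6! ways for the actors = 120 × 720 = 86400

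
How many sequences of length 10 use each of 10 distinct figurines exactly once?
10! = 3628800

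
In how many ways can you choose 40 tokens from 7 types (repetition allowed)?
C(40+7-1, 7-1) = C(46, 6) = 9366819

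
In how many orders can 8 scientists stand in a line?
8! = 40320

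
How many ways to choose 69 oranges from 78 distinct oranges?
C(78,69) = 78!/(69!×9!) = 182364632450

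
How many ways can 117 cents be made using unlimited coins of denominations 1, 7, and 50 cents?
Coefficient of x^117 in 1/(1-x^1) · 1/(1-x^7) · 1/(1-x^50). Case on j = number of 50-cent coins (j = 0..2); remainder r = 117 - 50j is made from {1,7} in ⌊r/7⌋+1 ways. r = 117, 67, 17 → 17 + 10 + 3 = 30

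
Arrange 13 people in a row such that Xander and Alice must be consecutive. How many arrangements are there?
Treat the 2 as one block: (13-2+1)! × 2! = 479001600 × 2 = 958003200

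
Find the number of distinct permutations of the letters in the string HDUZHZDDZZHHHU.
14! / (4! × 3! × 2! × 5!) = 2522520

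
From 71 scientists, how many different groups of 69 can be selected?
C(71,69) = 71!/(69!×2!) = 2485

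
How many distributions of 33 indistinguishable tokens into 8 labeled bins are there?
C(33+8-1, 8-1) = C(40, 7) = 18643560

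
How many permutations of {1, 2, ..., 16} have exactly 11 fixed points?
Choose the 11 fixed points C(16,11) = 4368, derange the rest: !5 = Σ_{j=0}^{5} (-1)^j·5!/j! = 120 - 120 + 60 - 20 + 5 - 1 = 44. Product = 4368 × 44 = 192192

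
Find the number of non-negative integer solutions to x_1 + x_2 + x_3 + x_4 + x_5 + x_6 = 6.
C(6+6-1, 6-1) = C(11, 5) = 462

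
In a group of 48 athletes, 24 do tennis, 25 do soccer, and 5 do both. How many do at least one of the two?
|A∪B| = |A| + |B| - |A∩B| = 24 + 25 - 5 = 44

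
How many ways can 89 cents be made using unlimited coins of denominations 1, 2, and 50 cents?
Coefficient of x^89 in 1/(1-x^1) · 1/(1-x^2) · 1/(1-x^50). Case on j = number of 50-cent coins (j = 0..1); remainder r = 89 - 50j is made from {1,2} in ⌊r/2⌋+1 ways. r = 89, 39 → 45 + 20 = 65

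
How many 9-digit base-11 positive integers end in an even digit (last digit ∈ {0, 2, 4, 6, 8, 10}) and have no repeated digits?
Last∈{0,2,4,6,8,10}. Last=0: 1814400. Last nonzero: 5×9×P(9,7) = 8164800. Total = 9979200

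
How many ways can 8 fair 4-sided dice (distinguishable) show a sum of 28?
Coefficient of x^28 in (x + x² + ... + x^4)^8. By inclusion-exclusion on dice exceeding 4: Σ_j (-1)^j C(8,j)·C(28-1-4j, 7) = C(8,0)·C(27,7) - C(8,1)·C(23,7) + C(8,2)·C(19,7) - C(8,3)·C(15,7) + C(8,4)·C(11,7) - C(8,5)·C(7,7) = 1·888030 - 8·245157 + 28·50388 - 56·6435 + 70·330 - 56·1 = 322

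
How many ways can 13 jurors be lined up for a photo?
13! = 6227020800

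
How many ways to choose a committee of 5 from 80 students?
C(80,5) = 80!/(5!×75!) = 24040016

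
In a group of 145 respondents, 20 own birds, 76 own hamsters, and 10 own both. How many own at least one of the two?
|A∪B| = |A| + |B| - |A∩B| = 20 + 76 - 10 = 86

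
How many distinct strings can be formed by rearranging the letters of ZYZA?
4! / (1! × 1! × 2!) = 12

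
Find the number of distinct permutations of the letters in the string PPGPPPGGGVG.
11! / (5! × 1! × 5!) = 2772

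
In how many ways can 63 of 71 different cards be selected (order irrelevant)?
C(71,63) = 71!/(63!×8!) = 10639125640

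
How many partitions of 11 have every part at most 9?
Let r_j(i) = number of partitions of i into parts ≤ j, for i = 0..11. r_1(i) = 1 for all i; r_j(i) = r_{j-1}(i) + r_j(i-j). Rows j = 2..9: ≤2: 1 1 2 2 3 3 4 4 5 5 6 6; ≤3: 1 1 2 3 4 5 7 8 10 12 14 16; ≤4: 1 1 2 3 5 6 9 11 15 18 23 27; ≤5: 1 1 2 3 5 7 10 13 18 23 30 37; ≤6: 1 1 2 3 5 7 11 14 20 26 35 44; ≤7: 1 1 2 3 5 7 11 15 21 28 38 49; ≤8: 1 1 2 3 5 7 11 15 22 29 40 52; ≤9: 1 1 2 3 5 7 11 15 22 30 41 54. r_9(11) = 54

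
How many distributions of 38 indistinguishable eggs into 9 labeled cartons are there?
C(38+9-1, 9-1) = C(46, 8) = 260932815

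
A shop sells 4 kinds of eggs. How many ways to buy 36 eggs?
C(36+4-1, 4-1) = C(39, 3) = 9139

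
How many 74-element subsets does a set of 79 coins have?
C(79,74) = 79!/(74!×5!) = 22537515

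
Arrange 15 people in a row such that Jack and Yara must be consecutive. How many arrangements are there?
Treat the 2 as one block: (15-2+1)! × 2! = 87178291200 × 2 = 174356582400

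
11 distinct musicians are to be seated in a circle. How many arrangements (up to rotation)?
Circular: fix one position, arrange the rest. (11-1)! = 3628800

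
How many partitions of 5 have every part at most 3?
Let r_j(i) = number of partitions of i into parts ≤ j, for i = 0..5. r_1(i) = 1 for all i; r_j(i) = r_{j-1}(i) + r_j(i-j). Rows j = 2..3: ≤2: 1 1 2 2 3 3; ≤3: 1 1 2 3 4 5. r_3(5) = 5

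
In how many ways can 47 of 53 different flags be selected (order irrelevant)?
C(53,47) = 53!/(47!×6!) = 22957480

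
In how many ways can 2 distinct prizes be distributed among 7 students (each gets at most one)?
P(7,2) = 7!/(7-2)! = 42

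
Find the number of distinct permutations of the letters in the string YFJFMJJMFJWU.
12! / (4! × 2! × 1! × 1! × 1! × 3!) = 1663200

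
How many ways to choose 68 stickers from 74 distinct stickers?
C(74,68) = 74!/(68!×6!) = 185250786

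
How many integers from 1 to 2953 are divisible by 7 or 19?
⌊2953/7⌋ + ⌊2953/19⌋ - ⌊2953/133⌋ = 421 + 155 - 22 = 554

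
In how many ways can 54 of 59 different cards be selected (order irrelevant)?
C(59,54) = 59!/(54!×5!) = 5006386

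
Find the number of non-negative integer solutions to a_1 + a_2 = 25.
C(25+2-1, 2-1) = C(26, 1) = 26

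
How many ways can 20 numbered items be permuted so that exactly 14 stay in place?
Choose the 14 fixed points C(20,14) = 38760, derange the rest: !6 = Σ_{j=0}^{6} (-1)^j·6!/j! = 720 - 720 + 360 - 120 + 30 - 6 + 1 = 265. Product = 38760 × 265 = 10271400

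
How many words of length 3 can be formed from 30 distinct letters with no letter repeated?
P(30,3) = 30!/(30-3)! = 24360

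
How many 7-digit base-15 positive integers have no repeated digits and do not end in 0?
Last digit: 14 nonzero choices. First digit: 13 (nonzero, ≠last). Middle 5: P(13,5) = 154440. Total = 28108080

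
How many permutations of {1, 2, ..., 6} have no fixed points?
!6 = Σ_{j=0}^{6} (-1)^j·6!/j! = 720 - 720 + 360 - 120 + 30 - 6 + 1 = 265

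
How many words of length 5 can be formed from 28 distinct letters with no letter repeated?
P(28,5) = 28!/(28-5)! = 11793600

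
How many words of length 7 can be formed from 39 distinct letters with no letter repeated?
P(39,7) = 39!/(39-7)! = 77519922480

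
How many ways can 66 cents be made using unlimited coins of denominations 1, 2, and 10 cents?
Coefficient of x^66 in 1/(1-x^1) · 1/(1-x^2) · 1/(1-x^10). Case on j = number of 10-cent coins (j = 0..6); remainder r = 66 - 10j is made from {1,2} in ⌊r/2⌋+1 ways. r = 66, 56, 46, 36, 26, 16, 6 → 34 + 29 + 24 + 19 + 14 + 9 + 4 = 133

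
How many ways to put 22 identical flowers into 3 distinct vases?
C(22+3-1, 3-1) = C(24, 2) = 276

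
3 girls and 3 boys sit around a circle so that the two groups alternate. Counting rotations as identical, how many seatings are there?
Fix one of the girls: (3-1)! ways for the remaining girls, × 3! ways for the boys = 2 × 6 = 12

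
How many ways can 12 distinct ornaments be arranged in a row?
12! = 479001600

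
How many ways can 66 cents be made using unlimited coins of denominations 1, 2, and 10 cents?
Coefficient of x^66 in 1/(1-x^1) · 1/(1-x^2) · 1/(1-x^10). Case on j = number of 10-cent coins (j = 0..6); remainder r = 66 - 10j is made from {1,2} in ⌊r/2⌋+1 ways. r = 66, 56, 46, 36, 26, 16, 6 → 34 + 29 + 24 + 19 + 14 + 9 + 4 = 133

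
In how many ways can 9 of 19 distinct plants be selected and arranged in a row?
P(19,9) = 19!/(19-9)! = 33522128640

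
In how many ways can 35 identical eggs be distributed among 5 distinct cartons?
C(35+5-1, 5-1) = C(39, 4) = 82251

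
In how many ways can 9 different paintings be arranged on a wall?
9! = 362880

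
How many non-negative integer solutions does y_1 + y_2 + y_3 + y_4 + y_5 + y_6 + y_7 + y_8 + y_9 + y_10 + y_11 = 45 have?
C(45+11-1, 11-1) = C(55, 10) = 29248649430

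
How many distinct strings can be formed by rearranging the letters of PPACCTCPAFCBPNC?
15! / (1! × 5! × 4! × 1! × 1! × 1! × 2!) = 227026800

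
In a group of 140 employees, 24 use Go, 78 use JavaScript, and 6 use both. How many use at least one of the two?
|A∪B| = |A| + |B| - |A∩B| = 24 + 78 - 6 = 96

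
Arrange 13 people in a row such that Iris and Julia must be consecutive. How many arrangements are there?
Treat the 2 as one block: (13-2+1)! × 2! = 479001600 × 2 = 958003200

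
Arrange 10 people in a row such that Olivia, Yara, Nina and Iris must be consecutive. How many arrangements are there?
Treat the 4 as one block: (10-4+1)! × 4! = 5040 × 24 = 120960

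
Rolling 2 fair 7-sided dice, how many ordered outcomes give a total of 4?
Coefficient of x^4 in (x + x² + ... + x^7)^2. By inclusion-exclusion on dice exceeding 7: Σ_j (-1)^j C(2,j)·C(4-1-7j, 1) = C(2,0)·C(3,1) = 1·3 = 3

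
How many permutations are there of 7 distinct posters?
7! = 5040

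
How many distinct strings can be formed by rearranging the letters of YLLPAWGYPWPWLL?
14! / (1! × 1! × 3! × 4! × 2! × 3!) = 50450400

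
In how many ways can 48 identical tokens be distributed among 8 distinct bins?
C(48+8-1, 8-1) = C(55, 7) = 202927725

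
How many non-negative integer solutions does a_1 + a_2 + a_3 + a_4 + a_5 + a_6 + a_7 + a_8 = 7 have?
C(7+8-1, 8-1) = C(14, 7) = 3432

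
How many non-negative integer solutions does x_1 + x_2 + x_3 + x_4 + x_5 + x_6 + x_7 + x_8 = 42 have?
C(42+8-1, 8-1) = C(49, 7) = 85900584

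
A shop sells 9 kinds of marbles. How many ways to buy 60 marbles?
C(60+9-1, 9-1) = C(68, 8) = 7392009768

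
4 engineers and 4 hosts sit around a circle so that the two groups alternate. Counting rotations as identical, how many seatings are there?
Fix one of the engineers: (4-1)! ways for the remaining engineers, × 4! ways for the hosts = 6 × 24 = 144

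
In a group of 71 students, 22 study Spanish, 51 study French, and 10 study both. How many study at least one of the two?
|A∪B| = |A| + |B| - |A∩B| = 22 + 51 - 10 = 63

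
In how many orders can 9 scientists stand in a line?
9! = 362880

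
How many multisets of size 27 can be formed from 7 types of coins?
C(27+7-1, 7-1) = C(33, 6) = 1107568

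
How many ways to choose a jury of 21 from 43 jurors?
C(43,21) = 43!/(21!×22!) = 1052049481860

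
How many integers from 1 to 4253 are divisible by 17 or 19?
⌊4253/17⌋ + ⌊4253/19⌋ - ⌊4253/323⌋ = 250 + 223 - 13 = 460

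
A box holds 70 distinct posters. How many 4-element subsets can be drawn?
C(70,4) = 70!/(4!×66!) = 916895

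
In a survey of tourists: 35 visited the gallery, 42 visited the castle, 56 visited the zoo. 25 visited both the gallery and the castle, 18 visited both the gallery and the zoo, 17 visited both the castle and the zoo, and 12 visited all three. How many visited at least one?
|A∪B∪C| = 35+42+56-25-18-17+12 = 85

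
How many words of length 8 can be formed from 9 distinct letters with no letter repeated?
P(9,8) = 9!/(9-8)! = 362880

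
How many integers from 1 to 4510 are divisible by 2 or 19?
⌊4510/2⌋ + ⌊4510/19⌋ - ⌊4510/38⌋ = 2255 + 237 - 118 = 2374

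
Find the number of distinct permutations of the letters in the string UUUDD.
5! / (3! × 2!) = 10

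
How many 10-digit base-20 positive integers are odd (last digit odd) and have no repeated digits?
Last∈{1,3,5,7,9,11,13,15,17,19}. Last=0: 0. Last nonzero: 10×18×P(18,8) = 317578060800. Total = 317578060800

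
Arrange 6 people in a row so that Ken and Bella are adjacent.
Treat as block: (6-1)! × 2! = 120 × 2 = 240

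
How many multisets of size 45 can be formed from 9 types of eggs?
C(45+9-1, 9-1) = C(53, 8) = 886322710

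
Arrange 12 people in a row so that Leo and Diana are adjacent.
Treat as block: (12-1)! × 2! = 39916800 × 2 = 79833600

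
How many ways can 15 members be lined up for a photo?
15! = 1307674368000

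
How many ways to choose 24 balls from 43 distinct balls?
C(43,24) = 43!/(24!×19!) = 800472431850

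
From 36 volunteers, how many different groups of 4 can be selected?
C(36,4) = 36!/(4!×32!) = 58905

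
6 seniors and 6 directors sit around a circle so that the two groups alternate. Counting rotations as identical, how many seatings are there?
Fix one of the seniors: (6-1)! ways for the remaining seniors, × 6! ways for the directors = 120 × 720 = 86400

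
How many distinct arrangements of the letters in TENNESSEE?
9! / (1! × 4! × 2! × 2!) = 3780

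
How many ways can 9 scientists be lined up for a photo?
9! = 362880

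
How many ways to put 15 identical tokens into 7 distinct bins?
C(15+7-1, 7-1) = C(21, 6) = 54264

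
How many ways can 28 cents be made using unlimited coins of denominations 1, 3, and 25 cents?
Coefficient of x^28 in 1/(1-x^1) · 1/(1-x^3) · 1/(1-x^25). Case on j = number of 25-cent coins (j = 0..1); remainder r = 28 - 25j is made from {1,3} in ⌊r/3⌋+1 ways. r = 28, 3 → 10 + 2 = 12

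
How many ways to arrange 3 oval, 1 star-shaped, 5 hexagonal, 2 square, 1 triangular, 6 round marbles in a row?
18! / (3! × 1! × 5! × 2! × 1! × 6!) = 6175128960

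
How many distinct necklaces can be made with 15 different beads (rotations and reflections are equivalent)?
(15-1)!/2 = 87178291200/2 = 43589145600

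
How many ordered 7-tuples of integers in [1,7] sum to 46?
Coefficient of x^46 in (x + x² + ... + x^7)^7. By inclusion-exclusion on dice exceeding 7: Σ_j (-1)^j C(7,j)·C(46-1-7j, 6) = C(7,0)·C(45,6) - C(7,1)·C(38,6) + C(7,2)·C(31,6) - C(7,3)·C(24,6) + C(7,4)·C(17,6) - C(7,5)·C(10,6) = 1·8145060 - 7·2760681 + 21·736281 - 35·134596 + 35·12376 - 21·210 = 84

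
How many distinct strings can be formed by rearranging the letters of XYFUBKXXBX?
10! / (1! × 1! × 1! × 2! × 1! × 4!) = 75600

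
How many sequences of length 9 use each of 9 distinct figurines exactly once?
9! = 362880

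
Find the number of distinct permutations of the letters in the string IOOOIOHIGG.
10! / (1! × 2! × 3! × 4!) = 12600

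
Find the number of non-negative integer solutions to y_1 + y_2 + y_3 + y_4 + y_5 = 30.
C(30+5-1, 5-1) = C(34, 4) = 46376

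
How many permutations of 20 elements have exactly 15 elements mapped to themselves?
Choose the 15 fixed points C(20,15) = 15504, derange the rest: !5 = Σ_{j=0}^{5} (-1)^j·5!/j! = 120 - 120 + 60 - 20 + 5 - 1 = 44. Product = 15504 × 44 = 682176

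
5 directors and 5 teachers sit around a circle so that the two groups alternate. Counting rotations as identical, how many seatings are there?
Fix one of the directors: (5-1)! ways for the remaining directors, × 5! ways for the teachers = 24 × 120 = 2880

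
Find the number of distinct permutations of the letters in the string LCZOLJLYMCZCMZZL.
16! / (4! × 1! × 3! × 1! × 2! × 1! × 4!) = 3027024000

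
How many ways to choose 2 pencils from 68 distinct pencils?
C(68,2) = 68!/(2!×66!) = 2278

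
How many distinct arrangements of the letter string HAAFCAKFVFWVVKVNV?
17! / (5! × 1! × 1! × 3! × 1! × 1! × 2! × 3!) = 41167526400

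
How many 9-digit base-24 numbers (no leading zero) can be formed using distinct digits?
First digit: 23 choices (nonzero). Then descending: 23 × 23 × 22 × 21 × 20 × 19 × 18 × 17 × 16 = 454697591040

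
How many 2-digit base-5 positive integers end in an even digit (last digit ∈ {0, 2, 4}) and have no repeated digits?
Last∈{0,2,4}. Last=0: 4. Last nonzero: 2×3×P(3,0) = 6. Total = 10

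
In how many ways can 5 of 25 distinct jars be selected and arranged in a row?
P(25,5) = 25!/(25-5)! = 6375600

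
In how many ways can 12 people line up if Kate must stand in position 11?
Fix one position: (12-1)! = 39916800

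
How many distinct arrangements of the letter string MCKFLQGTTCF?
11! / (1! × 1! × 2! × 2! × 2! × 1! × 1! × 1!) = 4989600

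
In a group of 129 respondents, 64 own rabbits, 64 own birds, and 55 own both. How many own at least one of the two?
|A∪B| = |A| + |B| - |A∩B| = 64 + 64 - 55 = 73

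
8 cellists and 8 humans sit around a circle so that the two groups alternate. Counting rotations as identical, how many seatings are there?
Fix one of the cellists: (8-1)! ways for the remaining cellists, × 8! ways for the humans = 5040 × 40320 = 203212800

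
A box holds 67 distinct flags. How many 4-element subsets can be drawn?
C(67,4) = 67!/(4!×63!) = 766480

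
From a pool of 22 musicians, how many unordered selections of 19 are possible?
C(22,19) = 22!/(19!×3!) = 1540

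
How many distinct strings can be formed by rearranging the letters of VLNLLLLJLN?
10! / (1! × 6! × 2! × 1!) = 2520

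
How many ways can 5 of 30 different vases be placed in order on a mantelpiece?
P(30,5) = 30!/(30-5)! = 17100720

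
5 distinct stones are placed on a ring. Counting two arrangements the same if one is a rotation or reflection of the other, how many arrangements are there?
(5-1)!/2 = 24/2 = 12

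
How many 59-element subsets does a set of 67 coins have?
C(67,59) = 67!/(59!×8!) = 6522361560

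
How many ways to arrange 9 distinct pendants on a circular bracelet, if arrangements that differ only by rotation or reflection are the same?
(9-1)!/2 = 40320/2 = 20160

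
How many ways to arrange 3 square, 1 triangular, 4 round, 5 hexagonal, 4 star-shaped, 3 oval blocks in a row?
20! / (3! × 1! × 4! × 5! × 4! × 3!) = 977728752000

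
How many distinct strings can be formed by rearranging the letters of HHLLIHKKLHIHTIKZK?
17! / (4! × 5! × 1! × 3! × 3! × 1!) = 3430627200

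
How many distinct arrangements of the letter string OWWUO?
5! / (1! × 2! × 2!) = 30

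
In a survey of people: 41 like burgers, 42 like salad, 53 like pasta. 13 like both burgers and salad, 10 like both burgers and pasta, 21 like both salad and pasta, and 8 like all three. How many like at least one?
|A∪B∪C| = 41+42+53-13-10-21+8 = 100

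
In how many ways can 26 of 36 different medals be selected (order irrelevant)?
C(36,26) = 36!/(26!×10!) = 254186856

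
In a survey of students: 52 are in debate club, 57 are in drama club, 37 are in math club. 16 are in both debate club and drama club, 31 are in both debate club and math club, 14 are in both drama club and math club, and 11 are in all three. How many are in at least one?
|A∪B∪C| = 52+57+37-16-31-14+11 = 96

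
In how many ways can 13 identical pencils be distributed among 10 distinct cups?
C(13+10-1, 10-1) = C(22, 9) = 497420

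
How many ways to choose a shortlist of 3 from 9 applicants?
C(9,3) = 9!/(3!×6!) = 84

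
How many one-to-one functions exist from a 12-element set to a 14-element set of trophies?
P(14,12) = 14!/(14-12)! = 43589145600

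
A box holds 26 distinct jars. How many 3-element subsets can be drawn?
C(26,3) = 26!/(3!×23!) = 2600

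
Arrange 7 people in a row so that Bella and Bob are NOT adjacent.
Total - adjacent = 7! - (7-1)!×2 = 5040 - 1440 = 3600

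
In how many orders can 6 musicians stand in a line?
6! = 720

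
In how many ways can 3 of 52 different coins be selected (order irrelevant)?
C(52,3) = 52!/(3!×49!) = 22100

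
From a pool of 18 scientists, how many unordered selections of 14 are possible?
C(18,14) = 18!/(14!×4!) = 3060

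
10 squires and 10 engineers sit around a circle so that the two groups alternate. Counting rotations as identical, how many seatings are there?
Fix one of the squires: (10-1)! ways for the remaining squires, × 10! ways for the engineers = 362880 × 3628800 = 1316818944000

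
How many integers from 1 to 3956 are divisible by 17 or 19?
⌊3956/17⌋ + ⌊3956/19⌋ - ⌊3956/323⌋ = 232 + 208 - 12 = 428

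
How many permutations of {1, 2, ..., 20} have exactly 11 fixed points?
Choose the 11 fixed points C(20,11) = 167960, derange the rest: !9 = Σ_{j=0}^{9} (-1)^j·9!/j! = 362880 - 362880 + 181440 - 60480 + 15120 - 3024 + 504 - 72 + 9 - 1 = 133496. Product = 167960 × 133496 = 22421988160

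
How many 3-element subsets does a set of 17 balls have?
C(17,3) = 17!/(3!×14!) = 680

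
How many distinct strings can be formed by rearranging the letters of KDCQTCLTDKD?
11! / (2! × 2! × 1! × 2! × 3! × 1!) = 831600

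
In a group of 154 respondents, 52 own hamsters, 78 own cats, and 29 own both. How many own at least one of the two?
|A∪B| = |A| + |B| - |A∩B| = 52 + 78 - 29 = 101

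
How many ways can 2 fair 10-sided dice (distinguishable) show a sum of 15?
Coefficient of x^15 in (x + x² + ... + x^10)^2. By inclusion-exclusion on dice exceeding 10: Σ_j (-1)^j C(2,j)·C(15-1-10j, 1) = C(2,0)·C(14,1) - C(2,1)·C(4,1) = 1·14 - 2·4 = 6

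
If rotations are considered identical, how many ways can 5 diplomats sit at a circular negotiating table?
Circular: fix one position, arrange the rest. (5-1)! = 24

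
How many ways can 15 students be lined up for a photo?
15! = 1307674368000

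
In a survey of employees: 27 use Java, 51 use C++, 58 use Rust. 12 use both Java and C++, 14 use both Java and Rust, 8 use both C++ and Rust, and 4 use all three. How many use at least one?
|A∪B∪C| = 27+51+58-12-14-8+4 = 106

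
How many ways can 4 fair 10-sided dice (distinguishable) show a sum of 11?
Coefficient of x^11 in (x + x² + ... + x^10)^4. By inclusion-exclusion on dice exceeding 10: Σ_j (-1)^j C(4,j)·C(11-1-10j, 3) = C(4,0)·C(10,3) = 1·120 = 120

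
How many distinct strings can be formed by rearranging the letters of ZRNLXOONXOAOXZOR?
16! / (1! × 3! × 5! × 1! × 2! × 2! × 2!) = 3632428800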